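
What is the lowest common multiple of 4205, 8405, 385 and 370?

40276911290

4205 = 5 · 29²; 8405 = 5 · 41²; 385 = 5 · 7 · 11; 370 = 2 · 5 · 37
lcm takes max exponent of each prime: 2 · 5 · 7 · 11 · 29² · 37 · 41² = 40276911290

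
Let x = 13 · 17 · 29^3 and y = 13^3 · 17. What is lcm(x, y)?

max exponent per prime: 13^3 · 17 · 29^3 = 910904761

910904761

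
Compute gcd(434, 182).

14

Euclid: 434 = 2·182 + 70; 182 = 2·70 + 42; 70 = 1·42 + 28; 42 = 1·28 + 14; 28 = 2·14 + 0. Last nonzero remainder: 14.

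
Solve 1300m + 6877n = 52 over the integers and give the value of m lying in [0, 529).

127

Euclid: 6877 = 5·1300 + 377; 1300 = 3·377 + 169; 377 = 2·169 + 39; 169 = 4·39 + 13; 39 = 3·13 + 0 → gcd = 13; 52 = 13·4.
Back-substitution yields 1300·(164) + 6877·(-31) = 13, so one solution is m = 164·4 = 656, n = -31·4 = -124.
Solutions in m differ by 6877/13 = 529; the one in [0, 529) is 656 mod 529 = 127.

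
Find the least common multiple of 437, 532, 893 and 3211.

lcm(437, 532) = 437·532/gcd = 232484/19 = 12236
lcm(12236, 893) = 12236·893/gcd = 10926748/19 = 575092
lcm(575092, 3211) = 575092·3211/gcd = 1846620412/19 = 97190548

97190548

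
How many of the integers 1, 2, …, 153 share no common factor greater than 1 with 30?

Prime factors of 30: 2, 3, 5. Count integers ≤ 153 divisible by none of them.
By inclusion–exclusion: 153 − ⌊153/2⌋ − ⌊153/3⌋ − ⌊153/5⌋ + ⌊153/6⌋ + ⌊153/10⌋ + ⌊153/15⌋ − ⌊153/30⌋ = 41.

41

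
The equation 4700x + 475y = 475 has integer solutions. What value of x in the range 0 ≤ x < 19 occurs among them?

Reduce mod 475: 4700x ≡ 475 (mod 475). With g = gcd(4700, 475) = 25 dividing 475, divide through: 188x ≡ 19 (mod 19).
Since gcd(188, 19) = 1, x ≡ 19·(188)⁻¹ ≡ 0 (mod 19). Smallest non-negative: 0.

0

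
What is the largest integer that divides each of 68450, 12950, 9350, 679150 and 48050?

50

68450 = 2 · 5² · 37²; 12950 = 2 · 5² · 7 · 37; 9350 = 2 · 5² · 11 · 17; 679150 = 2 · 5² · 17² · 47; 48050 = 2 · 5² · 31²
gcd takes min exponent of each prime: 2 · 5² = 50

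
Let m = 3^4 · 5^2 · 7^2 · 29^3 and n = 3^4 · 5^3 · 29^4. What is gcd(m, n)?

min exponent per shared prime: 3^4 · 5^2 · 29^3 = 49387725

49387725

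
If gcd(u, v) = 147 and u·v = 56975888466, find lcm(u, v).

gcd·lcm = product, so lcm = 56975888466/147 = 387591078.

387591078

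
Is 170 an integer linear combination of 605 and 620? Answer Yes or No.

By Bézout, 605m − 620n = 170 has integer solutions iff gcd(605, 620) | 170.
Euclid: 620 = 1·605 + 15; 605 = 40·15 + 5; 15 = 3·5 + 0. gcd = 5; 170 mod 5 = 0. Yes.

Yes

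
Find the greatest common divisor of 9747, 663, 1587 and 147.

gcd(9747, 663): 9747 = 14·663 + 465; 663 = 1·465 + 198; 465 = 2·198 + 69; 198 = 2·69 + 60; 69 = 1·60 + 9; 60 = 6·9 + 6; 9 = 1·6 + 3; 6 = 2·3 + 0 → 3
gcd(3, 1587): 1587 = 529·3 + 0 → 3
gcd(3, 147): 147 = 49·3 + 0 → 3

3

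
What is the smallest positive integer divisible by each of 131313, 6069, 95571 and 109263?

lcm(131313, 6069) = 131313·6069/gcd = 796938597/21 = 37949457
lcm(37949457, 95571) = 37949457·95571/gcd = 3626867554947/777 = 4667783211
lcm(4667783211, 109263) = 4667783211·109263/gcd = 510015996983493/21 = 24286476046833

24286476046833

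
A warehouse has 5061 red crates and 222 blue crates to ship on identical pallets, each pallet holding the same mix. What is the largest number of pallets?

Euclid: 5061 = 22·222 + 177; 222 = 1·177 + 45; 177 = 3·45 + 42; 45 = 1·42 + 3; 42 = 14·3 + 0. Last nonzero remainder: 3.

3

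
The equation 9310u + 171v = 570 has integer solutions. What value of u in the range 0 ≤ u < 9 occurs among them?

3

Reduce mod 171: 9310u ≡ 570 (mod 171). With g = gcd(9310, 171) = 19 dividing 570, divide through: 490u ≡ 30 (mod 9).
Since gcd(490, 9) = 1, u ≡ 30·(490)⁻¹ ≡ 3 (mod 9). Smallest non-negative: 3.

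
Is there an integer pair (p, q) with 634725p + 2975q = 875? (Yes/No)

Yes

By Bézout, 634725p + 2975q = 875 has integer solutions iff gcd(634725, 2975) | 875.
Euclid: 634725 = 213·2975 + 1050; 2975 = 2·1050 + 875; 1050 = 1·875 + 175; 875 = 5·175 + 0. gcd = 175; 875 mod 175 = 0. Yes.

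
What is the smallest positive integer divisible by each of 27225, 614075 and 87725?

27225 = 3² · 5² · 11²; 614075 = 5² · 7 · 11² · 29; 87725 = 5² · 11² · 29
lcm takes max exponent of each prime: 3² · 5² · 7 · 11² · 29 = 5526675

5526675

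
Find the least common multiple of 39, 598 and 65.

8970

lcm(39, 598) = 39·598/gcd = 23322/13 = 1794
lcm(1794, 65) = 1794·65/gcd = 116610/13 = 8970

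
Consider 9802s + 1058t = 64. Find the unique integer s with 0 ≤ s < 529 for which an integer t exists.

gcd(9802, 1058) = 2 (Euclid: 9802 = 9·1058 + 280; 1058 = 3·280 + 218; 280 = 1·218 + 62; 218 = 3·62 + 32; 62 = 1·32 + 30; 32 = 1·30 + 2; 30 = 15·2 + 0), and 2 | 64.
Extended Euclid: 9802·(-34) + 1058·(315) = 2. Scale by 32: s₀ = -1088.
General solution s = s₀ + 529k; reducing mod 529 gives s = 499 (and t = -4623).

499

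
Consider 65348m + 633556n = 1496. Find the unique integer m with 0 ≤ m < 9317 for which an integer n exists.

8173

Reduce mod 633556: 65348m ≡ 1496 (mod 633556). With g = gcd(65348, 633556) = 68 dividing 1496, divide through: 961m ≡ 22 (mod 9317).
Since gcd(961, 9317) = 1, m ≡ 22·(961)⁻¹ ≡ 8173 (mod 9317). Smallest non-negative: 8173.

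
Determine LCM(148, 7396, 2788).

lcm(148, 7396) = 148·7396/gcd = 1094608/4 = 273652
lcm(273652, 2788) = 273652·2788/gcd = 762941776/4 = 190735444

190735444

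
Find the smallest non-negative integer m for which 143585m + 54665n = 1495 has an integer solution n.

399

Euclid: 143585 = 2·54665 + 34255; 54665 = 1·34255 + 20410; 34255 = 1·20410 + 13845; 20410 = 1·13845 + 6565; 13845 = 2·6565 + 715; 6565 = 9·715 + 130; 715 = 5·130 + 65; 130 = 2·65 + 0 → gcd = 65; 1495 = 65·23.
Back-substitution yields 143585·(383) + 54665·(-1006) = 65, so one solution is m = 383·23 = 8809, n = -1006·23 = -23138.
Solutions in m differ by 54665/65 = 841; the one in [0, 841) is 8809 mod 841 = 399.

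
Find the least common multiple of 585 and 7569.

gcd first: 7569 = 12·585 + 549; 585 = 1·549 + 36; 549 = 15·36 + 9; 36 = 4·9 + 0 → gcd = 9
lcm = 585·7569/gcd = 4427865/9 = 491985

491985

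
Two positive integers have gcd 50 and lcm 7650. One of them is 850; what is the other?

Using ab = gcd(a,b)·lcm(a,b) = 50·7650 = 382500, we get b = 382500/850 = 450.

450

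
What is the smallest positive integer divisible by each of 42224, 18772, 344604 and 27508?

53436649196112

42224 = 2⁴ · 7 · 13 · 29; 18772 = 2² · 13 · 19²; 344604 = 2² · 3 · 13 · 47²; 27508 = 2² · 13 · 23²
lcm takes max exponent of each prime: 2⁴ · 3 · 7 · 13 · 19² · 23² · 29 · 47² = 53436649196112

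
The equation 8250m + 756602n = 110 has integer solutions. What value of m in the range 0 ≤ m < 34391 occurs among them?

29347

Reduce mod 756602: 8250m ≡ 110 (mod 756602). With g = gcd(8250, 756602) = 22 dividing 110, divide through: 375m ≡ 5 (mod 34391).
Since gcd(375, 34391) = 1, m ≡ 5·(375)⁻¹ ≡ 29347 (mod 34391). Smallest non-negative: 29347.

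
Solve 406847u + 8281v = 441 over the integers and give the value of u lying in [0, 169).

gcd(406847, 8281) = 49 (Euclid: 406847 = 49·8281 + 1078; 8281 = 7·1078 + 735; 1078 = 1·735 + 343; 735 = 2·343 + 49; 343 = 7·49 + 0), and 49 | 441.
Extended Euclid: 406847·(-23) + 8281·(1130) = 49. Scale by 9: u₀ = -207.
General solution u = u₀ + 169t; reducing mod 169 gives u = 131 (and v = -6436).

131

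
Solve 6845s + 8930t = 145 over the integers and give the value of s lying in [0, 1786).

561

gcd(6845, 8930) = 5 (Euclid: 8930 = 1·6845 + 2085; 6845 = 3·2085 + 590; 2085 = 3·590 + 315; 590 = 1·315 + 275; 315 = 1·275 + 40; 275 = 6·40 + 35; 40 = 1·35 + 5; 35 = 7·5 + 0), and 5 | 145.
Extended Euclid: 6845·(-227) + 8930·(174) = 5. Scale by 29: s₀ = -6583.
General solution s = s₀ + 1786k; reducing mod 1786 gives s = 561 (and t = -430).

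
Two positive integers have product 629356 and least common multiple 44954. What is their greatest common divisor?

gcd·lcm = product, so gcd = 629356/44954 = 14.

14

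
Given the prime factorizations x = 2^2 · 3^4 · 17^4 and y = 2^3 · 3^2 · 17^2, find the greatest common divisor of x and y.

min exponent per shared prime: 2^2 · 3^2 · 17^2 = 10404

10404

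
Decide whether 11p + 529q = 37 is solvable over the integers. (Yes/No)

By Bézout, 11p + 529q = 37 has integer solutions iff gcd(11, 529) | 37.
Euclid: 529 = 48·11 + 1; 11 = 11·1 + 0. gcd = 1; 37 mod 1 = 0. Yes.

Yes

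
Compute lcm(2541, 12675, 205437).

735171712275

2541 = 3 · 7 · 11²; 12675 = 3 · 5² · 13²; 205437 = 3 · 31 · 47²
lcm takes max exponent of each prime: 3 · 5² · 7 · 11² · 13² · 31 · 47² = 735171712275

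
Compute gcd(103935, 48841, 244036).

169

103935 = 3 · 5 · 13² · 41; 48841 = 13² · 17²; 244036 = 2² · 13² · 19²
gcd takes min exponent of each prime: 13² = 169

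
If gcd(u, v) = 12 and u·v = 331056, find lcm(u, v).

Since gcd(u,v)·lcm(u,v) = uv, lcm = 331056/12 = 27588.

27588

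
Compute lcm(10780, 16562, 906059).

3062479420

lcm(10780, 16562) = 10780·16562/gcd = 178538360/98 = 1821820
lcm(1821820, 906059) = 1821820·906059/gcd = 1650676407380/539 = 3062479420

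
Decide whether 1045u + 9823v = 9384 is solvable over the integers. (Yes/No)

By Bézout, 1045u + 9823v = 9384 has integer solutions iff gcd(1045, 9823) | 9384.
Euclid: 9823 = 9·1045 + 418; 1045 = 2·418 + 209; 418 = 2·209 + 0. gcd = 209; 9384 mod 209 = 188. No.

No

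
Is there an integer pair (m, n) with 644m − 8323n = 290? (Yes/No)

No

gcd(644, 8323): 8323 = 12·644 + 595; 644 = 1·595 + 49; 595 = 12·49 + 7; 49 = 7·7 + 0 → 7
7 does not divide 290, so a solution does not exist.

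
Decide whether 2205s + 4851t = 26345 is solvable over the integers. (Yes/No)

No

gcd(2205, 4851): 4851 = 2·2205 + 441; 2205 = 5·441 + 0 → 441
441 does not divide 26345, so a solution does not exist.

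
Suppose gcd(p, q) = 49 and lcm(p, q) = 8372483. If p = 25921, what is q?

15827

Using pq = gcd(p,q)·lcm(p,q) = 49·8372483 = 410251667, we get q = 410251667/25921 = 15827.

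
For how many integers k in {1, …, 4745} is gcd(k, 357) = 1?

2552

357 = 3·7·17. Inclusion–exclusion on these primes:
4745 − ⌊4745/3⌋ − ⌊4745/7⌋ − ⌊4745/17⌋ + ⌊4745/21⌋ + ⌊4745/51⌋ + ⌊4745/119⌋ − ⌊4745/357⌋ = 2552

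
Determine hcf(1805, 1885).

5

Euclid: 1885 = 1·1805 + 80; 1805 = 22·80 + 45; 80 = 1·45 + 35; 45 = 1·35 + 10; 35 = 3·10 + 5; 10 = 2·5 + 0. Last nonzero remainder: 5.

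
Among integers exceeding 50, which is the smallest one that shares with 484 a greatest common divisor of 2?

54

gcd(x, 484) = 2 forces 2 | x; write x = 2s. Then gcd(2s, 2·242) = 2·gcd(s, 242), so need gcd(s, 242) = 1.
2s > 50 gives s ≥ 26. The least s ≥ 26 coprime to 242 is 27, so x = 2·27 = 54.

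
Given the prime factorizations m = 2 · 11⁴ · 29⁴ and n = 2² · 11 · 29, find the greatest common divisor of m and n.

min exponent per shared prime: 2 · 11 · 29 = 638

638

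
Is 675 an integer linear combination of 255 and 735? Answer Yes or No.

gcd(255, 735): 735 = 2·255 + 225; 255 = 1·225 + 30; 225 = 7·30 + 15; 30 = 2·15 + 0 → 15
15 divides 675, so a solution exists.

Yes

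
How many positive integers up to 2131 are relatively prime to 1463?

1463 = 7·11·19. Inclusion–exclusion on these primes:
2131 − ⌊2131/7⌋ − ⌊2131/11⌋ − ⌊2131/19⌋ + ⌊2131/77⌋ + ⌊2131/133⌋ + ⌊2131/209⌋ − ⌊2131/1463⌋ = 1574

1574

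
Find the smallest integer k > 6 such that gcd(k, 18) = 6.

12

Multiples of 6 above 6: 6·2, 6·3, … . Need the cofactor coprime to 18/6 = 3.
Checking s = 2, 3, … the first with gcd(s, 3) = 1 is s = 2, giving 12.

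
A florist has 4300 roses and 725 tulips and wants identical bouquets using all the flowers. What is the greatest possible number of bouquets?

4300 = 2² · 5² · 43
725 = 5² · 29
Common: 5² = 25

25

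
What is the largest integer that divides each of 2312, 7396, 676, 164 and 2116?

gcd(2312, 7396): 7396 = 3·2312 + 460; 2312 = 5·460 + 12; 460 = 38·12 + 4; 12 = 3·4 + 0 → 4
gcd(4, 676): 676 = 169·4 + 0 → 4
gcd(4, 164): 164 = 41·4 + 0 → 4
gcd(4, 2116): 2116 = 529·4 + 0 → 4

4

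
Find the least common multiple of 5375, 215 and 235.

252625

lcm(5375, 215) = 5375·215/gcd = 1155625/215 = 5375
lcm(5375, 235) = 5375·235/gcd = 1263125/5 = 252625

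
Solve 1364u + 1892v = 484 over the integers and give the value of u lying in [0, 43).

Euclid: 1892 = 1·1364 + 528; 1364 = 2·528 + 308; 528 = 1·308 + 220; 308 = 1·220 + 88; 220 = 2·88 + 44; 88 = 2·44 + 0 → gcd = 44; 484 = 44·11.
Back-substitution yields 1364·(-18) + 1892·(13) = 44, so one solution is u = -18·11 = -198, v = 13·11 = 143.
Solutions in u differ by 1892/44 = 43; the one in [0, 43) is -198 mod 43 = 17.

17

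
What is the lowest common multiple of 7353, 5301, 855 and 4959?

7353 = 3² · 19 · 43; 5301 = 3² · 19 · 31; 855 = 3² · 5 · 19; 4959 = 3² · 19 · 29
lcm takes max exponent of each prime: 3² · 5 · 19 · 29 · 31 · 43 = 33051735

33051735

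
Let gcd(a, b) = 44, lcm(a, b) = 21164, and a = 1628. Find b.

572

a·b = gcd·lcm = 44·21164 = 931216, so b = 931216/1628 = 572.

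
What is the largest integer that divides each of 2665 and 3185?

2665 = 5 · 13 · 41
3185 = 5 · 7² · 13
Common: 5 · 13 = 65

65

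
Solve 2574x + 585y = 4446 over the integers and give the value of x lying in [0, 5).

4

gcd(2574, 585) = 117 (Euclid: 2574 = 4·585 + 234; 585 = 2·234 + 117; 234 = 2·117 + 0), and 117 | 4446.
Extended Euclid: 2574·(-2) + 585·(9) = 117. Scale by 38: x₀ = -76.
General solution x = x₀ + 5t; reducing mod 5 gives x = 4 (and y = -10).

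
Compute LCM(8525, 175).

8525 = 5² · 11 · 31; 175 = 5² · 7
max exponents: 5² · 7 · 11 · 31 = 59675

59675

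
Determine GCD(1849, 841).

1849 = 43²
841 = 29²
Common: 1 = 1

1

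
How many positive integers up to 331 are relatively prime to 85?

249

85 = 5·17. Inclusion–exclusion on these primes:
331 − ⌊331/5⌋ − ⌊331/17⌋ + ⌊331/85⌋ = 249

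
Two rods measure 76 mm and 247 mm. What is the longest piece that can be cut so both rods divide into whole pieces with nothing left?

19

Euclid: 247 = 3·76 + 19; 76 = 4·19 + 0. Last nonzero remainder: 19.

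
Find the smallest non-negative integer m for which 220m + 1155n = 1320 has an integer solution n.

Euclid: 1155 = 5·220 + 55; 220 = 4·55 + 0 → gcd = 55; 1320 = 55·24.
Back-substitution yields 220·(-5) + 1155·(1) = 55, so one solution is m = -5·24 = -120, n = 1·24 = 24.
Solutions in m differ by 1155/55 = 21; the one in [0, 21) is -120 mod 21 = 6.

6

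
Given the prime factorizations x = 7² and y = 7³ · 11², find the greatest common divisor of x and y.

min exponent per shared prime: 7² = 49

49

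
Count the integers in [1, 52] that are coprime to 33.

32

33 = 3·11. Inclusion–exclusion on these primes:
52 − ⌊52/3⌋ − ⌊52/11⌋ + ⌊52/33⌋ = 32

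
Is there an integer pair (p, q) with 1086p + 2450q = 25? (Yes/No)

gcd(1086, 2450): 2450 = 2·1086 + 278; 1086 = 3·278 + 252; 278 = 1·252 + 26; 252 = 9·26 + 18; 26 = 1·18 + 8; 18 = 2·8 + 2; 8 = 4·2 + 0 → 2
2 does not divide 25, so a solution does not exist.

No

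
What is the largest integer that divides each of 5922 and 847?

Euclid: 5922 = 6·847 + 840; 847 = 1·840 + 7; 840 = 120·7 + 0. Last nonzero remainder: 7.

7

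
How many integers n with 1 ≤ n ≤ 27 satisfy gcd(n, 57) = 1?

17

Prime factors of 57: 3, 19. Count integers ≤ 27 divisible by none of them.
By inclusion–exclusion: 27 − ⌊27/3⌋ − ⌊27/19⌋ + ⌊27/57⌋ = 17.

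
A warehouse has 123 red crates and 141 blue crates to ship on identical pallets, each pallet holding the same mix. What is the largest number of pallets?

Euclid: 141 = 1·123 + 18; 123 = 6·18 + 15; 18 = 1·15 + 3; 15 = 5·3 + 0. Last nonzero remainder: 3.

3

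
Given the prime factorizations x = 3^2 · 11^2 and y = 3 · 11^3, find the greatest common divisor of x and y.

min exponent per shared prime: 3 · 11^2 = 363

363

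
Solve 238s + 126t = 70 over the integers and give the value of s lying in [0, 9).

Reduce mod 126: 238s ≡ 70 (mod 126). With g = gcd(238, 126) = 14 dividing 70, divide through: 17s ≡ 5 (mod 9).
Since gcd(17, 9) = 1, s ≡ 5·(17)⁻¹ ≡ 4 (mod 9). Smallest non-negative: 4.

4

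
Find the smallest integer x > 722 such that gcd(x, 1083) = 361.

1444

gcd(x, 1083) = 361 forces 361 | x; write x = 361s. Then gcd(361s, 361·3) = 361·gcd(s, 3), so need gcd(s, 3) = 1.
361s > 722 gives s ≥ 3. The least s ≥ 3 coprime to 3 is 4, so x = 361·4 = 1444.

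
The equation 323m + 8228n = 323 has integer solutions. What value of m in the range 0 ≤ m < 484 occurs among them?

1

gcd(323, 8228) = 17 (Euclid: 8228 = 25·323 + 153; 323 = 2·153 + 17; 153 = 9·17 + 0), and 17 | 323.
Extended Euclid: 323·(51) + 8228·(-2) = 17. Scale by 19: m₀ = 969.
General solution m = m₀ + 484t; reducing mod 484 gives m = 1 (and n = 0).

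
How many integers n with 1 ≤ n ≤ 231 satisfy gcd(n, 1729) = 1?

Prime factors of 1729: 7, 13, 19. Count integers ≤ 231 divisible by none of them.
By inclusion–exclusion: 231 − ⌊231/7⌋ − ⌊231/13⌋ − ⌊231/19⌋ + ⌊231/91⌋ + ⌊231/133⌋ + ⌊231/247⌋ − ⌊231/1729⌋ = 172.

172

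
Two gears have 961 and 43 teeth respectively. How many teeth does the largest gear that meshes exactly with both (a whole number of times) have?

Euclid: 961 = 22·43 + 15; 43 = 2·15 + 13; 15 = 1·13 + 2; 13 = 6·2 + 1; 2 = 2·1 + 0. Last nonzero remainder: 1.

1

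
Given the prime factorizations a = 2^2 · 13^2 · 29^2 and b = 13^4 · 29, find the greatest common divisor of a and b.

4901

min exponent per shared prime: 13^2 · 29 = 4901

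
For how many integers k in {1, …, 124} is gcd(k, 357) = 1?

Prime factors of 357: 3, 7, 17. Count integers ≤ 124 divisible by none of them.
By inclusion–exclusion: 124 − ⌊124/3⌋ − ⌊124/7⌋ − ⌊124/17⌋ + ⌊124/21⌋ + ⌊124/51⌋ + ⌊124/119⌋ − ⌊124/357⌋ = 67.

67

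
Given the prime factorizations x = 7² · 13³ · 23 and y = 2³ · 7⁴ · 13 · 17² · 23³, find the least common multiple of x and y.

148386214209688

max exponent per prime: 2³ · 7⁴ · 13³ · 17² · 23³ = 148386214209688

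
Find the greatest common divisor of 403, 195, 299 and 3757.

13

gcd(403, 195): 403 = 2·195 + 13; 195 = 15·13 + 0 → 13
gcd(13, 299): 299 = 23·13 + 0 → 13
gcd(13, 3757): 3757 = 289·13 + 0 → 13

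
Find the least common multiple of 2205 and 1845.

90405

2205 = 3² · 5 · 7²; 1845 = 3² · 5 · 41
max exponents: 3² · 5 · 7² · 41 = 90405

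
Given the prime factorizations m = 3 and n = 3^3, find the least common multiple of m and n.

max exponent per prime: 3^3 = 27

27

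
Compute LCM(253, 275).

6325

gcd first: 275 = 1·253 + 22; 253 = 11·22 + 11; 22 = 2·11 + 0 → gcd = 11
lcm = 253·275/gcd = 69575/11 = 6325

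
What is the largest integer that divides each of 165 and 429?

165 = 3 · 5 · 11
429 = 3 · 11 · 13
Common: 3 · 11 = 33

33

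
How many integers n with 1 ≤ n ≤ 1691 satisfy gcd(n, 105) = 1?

105 = 3·5·7. Inclusion–exclusion on these primes:
1691 − ⌊1691/3⌋ − ⌊1691/5⌋ − ⌊1691/7⌋ + ⌊1691/15⌋ + ⌊1691/21⌋ + ⌊1691/35⌋ − ⌊1691/105⌋ = 773

773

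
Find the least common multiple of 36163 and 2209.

79884067

gcd first: 36163 = 16·2209 + 819; 2209 = 2·819 + 571; 819 = 1·571 + 248; 571 = 2·248 + 75; 248 = 3·75 + 23; 75 = 3·23 + 6; 23 = 3·6 + 5; 6 = 1·5 + 1; 5 = 5·1 + 0 → gcd = 1
lcm = 36163·2209/gcd = 79884067/1 = 79884067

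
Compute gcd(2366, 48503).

Euclid: 48503 = 20·2366 + 1183; 2366 = 2·1183 + 0. Last nonzero remainder: 1183.

1183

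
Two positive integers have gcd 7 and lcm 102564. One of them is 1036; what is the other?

693

Using ab = gcd(a,b)·lcm(a,b) = 7·102564 = 717948, we get b = 717948/1036 = 693.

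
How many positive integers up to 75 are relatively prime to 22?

35

22 = 2·11. Inclusion–exclusion on these primes:
75 − ⌊75/2⌋ − ⌊75/11⌋ + ⌊75/22⌋ = 35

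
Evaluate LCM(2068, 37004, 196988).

2068 = 2² · 11 · 47; 37004 = 2² · 11 · 29²; 196988 = 2² · 11³ · 37
lcm takes max exponent of each prime: 2² · 11³ · 29² · 37 · 47 = 7786344676

7786344676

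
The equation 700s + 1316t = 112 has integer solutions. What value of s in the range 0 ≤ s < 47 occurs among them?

34

gcd(700, 1316) = 28 (Euclid: 1316 = 1·700 + 616; 700 = 1·616 + 84; 616 = 7·84 + 28; 84 = 3·28 + 0), and 28 | 112.
Extended Euclid: 700·(-15) + 1316·(8) = 28. Scale by 4: s₀ = -60.
General solution s = s₀ + 47k; reducing mod 47 gives s = 34 (and t = -18).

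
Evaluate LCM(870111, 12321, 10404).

870111 = 3² · 11² · 17 · 47; 12321 = 3² · 37²; 10404 = 2² · 3² · 17²
lcm takes max exponent of each prime: 2² · 3² · 11² · 17² · 37² · 47 = 81000373212

81000373212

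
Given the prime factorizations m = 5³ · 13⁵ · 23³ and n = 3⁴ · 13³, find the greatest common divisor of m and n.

min exponent per shared prime: 13³ = 2197

2197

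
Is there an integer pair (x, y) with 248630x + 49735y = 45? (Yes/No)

By Bézout, 248630x + 49735y = 45 has integer solutions iff gcd(248630, 49735) | 45.
Euclid: 248630 = 4·49735 + 49690; 49735 = 1·49690 + 45; 49690 = 1104·45 + 10; 45 = 4·10 + 5; 10 = 2·5 + 0. gcd = 5; 45 mod 5 = 0. Yes.

Yes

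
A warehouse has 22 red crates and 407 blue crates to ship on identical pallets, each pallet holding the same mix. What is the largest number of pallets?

11

22 = 2 · 11
407 = 11 · 37
Common: 11 = 11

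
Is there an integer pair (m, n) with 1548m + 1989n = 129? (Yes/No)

No

gcd(1548, 1989): 1989 = 1·1548 + 441; 1548 = 3·441 + 225; 441 = 1·225 + 216; 225 = 1·216 + 9; 216 = 24·9 + 0 → 9
9 does not divide 129, so a solution does not exist.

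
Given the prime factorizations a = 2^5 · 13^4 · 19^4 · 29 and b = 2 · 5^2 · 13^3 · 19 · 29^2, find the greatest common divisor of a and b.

2421094

min exponent per shared prime: 2 · 13^3 · 19 · 29 = 2421094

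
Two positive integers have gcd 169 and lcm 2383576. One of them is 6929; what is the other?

Using mn = gcd(m,n)·lcm(m,n) = 169·2383576 = 402824344, we get n = 402824344/6929 = 58136.

58136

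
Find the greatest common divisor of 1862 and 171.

1862 = 2 · 7² · 19
171 = 3² · 19
Common: 19 = 19

19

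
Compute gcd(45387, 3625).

1

45387 = 3³ · 41²
3625 = 5³ · 29
Common: 1 = 1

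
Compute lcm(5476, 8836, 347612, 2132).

5476 = 2² · 37²; 8836 = 2² · 47²; 347612 = 2² · 43² · 47; 2132 = 2² · 13 · 41
lcm takes max exponent of each prime: 2² · 13 · 37² · 41 · 43² · 47² = 11921290622228

11921290622228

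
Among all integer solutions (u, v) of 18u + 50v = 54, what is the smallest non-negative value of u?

3

Euclid: 50 = 2·18 + 14; 18 = 1·14 + 4; 14 = 3·4 + 2; 4 = 2·2 + 0 → gcd = 2; 54 = 2·27.
Back-substitution yields 18·(-11) + 50·(4) = 2, so one solution is u = -11·27 = -297, v = 4·27 = 108.
Solutions in u differ by 50/2 = 25; the one in [0, 25) is -297 mod 25 = 3.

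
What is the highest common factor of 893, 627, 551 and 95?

893 = 19 · 47; 627 = 3 · 11 · 19; 551 = 19 · 29; 95 = 5 · 19
gcd takes min exponent of each prime: 19 = 19

19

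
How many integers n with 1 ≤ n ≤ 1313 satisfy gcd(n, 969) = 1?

781

Prime factors of 969: 3, 17, 19. Count integers ≤ 1313 divisible by none of them.
By inclusion–exclusion: 1313 − ⌊1313/3⌋ − ⌊1313/17⌋ − ⌊1313/19⌋ + ⌊1313/51⌋ + ⌊1313/57⌋ + ⌊1313/323⌋ − ⌊1313/969⌋ = 781.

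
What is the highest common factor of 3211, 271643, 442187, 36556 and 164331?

19

gcd(3211, 271643): 271643 = 84·3211 + 1919; 3211 = 1·1919 + 1292; 1919 = 1·1292 + 627; 1292 = 2·627 + 38; 627 = 16·38 + 19; 38 = 2·19 + 0 → 19
gcd(19, 442187): 442187 = 23273·19 + 0 → 19
gcd(19, 36556): 36556 = 1924·19 + 0 → 19
gcd(19, 164331): 164331 = 8649·19 + 0 → 19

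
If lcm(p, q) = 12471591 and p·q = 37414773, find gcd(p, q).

From gcd × lcm = pq: gcd = 37414773 / 12471591 = 3.

3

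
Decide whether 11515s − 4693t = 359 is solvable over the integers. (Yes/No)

Yes

gcd(11515, 4693): 11515 = 2·4693 + 2129; 4693 = 2·2129 + 435; 2129 = 4·435 + 389; 435 = 1·389 + 46; 389 = 8·46 + 21; 46 = 2·21 + 4; 21 = 5·4 + 1; 4 = 4·1 + 0 → 1
1 divides 359, so a solution exists.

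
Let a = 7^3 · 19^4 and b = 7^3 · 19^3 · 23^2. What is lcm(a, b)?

23646354487

max exponent per prime: 7^3 · 19^4 · 23^2 = 23646354487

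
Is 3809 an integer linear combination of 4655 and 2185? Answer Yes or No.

No

By Bézout, 4655p + 2185q = 3809 has integer solutions iff gcd(4655, 2185) | 3809.
Euclid: 4655 = 2·2185 + 285; 2185 = 7·285 + 190; 285 = 1·190 + 95; 190 = 2·95 + 0. gcd = 95; 3809 mod 95 = 9. No.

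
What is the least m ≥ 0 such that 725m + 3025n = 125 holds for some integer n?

Euclid: 3025 = 4·725 + 125; 725 = 5·125 + 100; 125 = 1·100 + 25; 100 = 4·25 + 0 → gcd = 25; 125 = 25·5.
Back-substitution yields 725·(-25) + 3025·(6) = 25, so one solution is m = -25·5 = -125, n = 6·5 = 30.
Solutions in m differ by 3025/25 = 121; the one in [0, 121) is -125 mod 121 = 117.

117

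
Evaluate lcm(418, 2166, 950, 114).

418 = 2 · 11 · 19; 2166 = 2 · 3 · 19²; 950 = 2 · 5² · 19; 114 = 2 · 3 · 19
lcm takes max exponent of each prime: 2 · 3 · 5² · 11 · 19² = 595650

595650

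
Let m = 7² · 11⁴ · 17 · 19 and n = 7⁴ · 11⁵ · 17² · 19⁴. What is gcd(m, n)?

231723107

min exponent per shared prime: 7² · 11⁴ · 17 · 19 = 231723107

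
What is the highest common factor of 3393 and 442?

3393 = 3² · 13 · 29
442 = 2 · 13 · 17
Common: 13 = 13

13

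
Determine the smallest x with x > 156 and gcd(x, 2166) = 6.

Multiples of 6 above 156: 6·27, 6·28, … . Need the cofactor coprime to 2166/6 = 361.
Checking s = 27, 28, … the first with gcd(s, 361) = 1 is s = 27, giving 162.

162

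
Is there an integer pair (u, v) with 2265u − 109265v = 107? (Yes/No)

gcd(2265, 109265): 109265 = 48·2265 + 545; 2265 = 4·545 + 85; 545 = 6·85 + 35; 85 = 2·35 + 15; 35 = 2·15 + 5; 15 = 3·5 + 0 → 5
5 does not divide 107, so a solution does not exist.

No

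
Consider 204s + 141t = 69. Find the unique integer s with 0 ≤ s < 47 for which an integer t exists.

Euclid: 204 = 1·141 + 63; 141 = 2·63 + 15; 63 = 4·15 + 3; 15 = 5·3 + 0 → gcd = 3; 69 = 3·23.
Back-substitution yields 204·(9) + 141·(-13) = 3, so one solution is s = 9·23 = 207, t = -13·23 = -299.
Solutions in s differ by 141/3 = 47; the one in [0, 47) is 207 mod 47 = 19.

19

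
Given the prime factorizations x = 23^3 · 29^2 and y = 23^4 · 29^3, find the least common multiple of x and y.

6825042149

max exponent per prime: 23^4 · 29^3 = 6825042149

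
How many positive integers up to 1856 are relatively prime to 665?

1206

Prime factors of 665: 5, 7, 19. Count integers ≤ 1856 divisible by none of them.
By inclusion–exclusion: 1856 − ⌊1856/5⌋ − ⌊1856/7⌋ − ⌊1856/19⌋ + ⌊1856/35⌋ + ⌊1856/95⌋ + ⌊1856/133⌋ − ⌊1856/665⌋ = 1206.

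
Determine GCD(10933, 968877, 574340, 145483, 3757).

13

gcd(10933, 968877): 968877 = 88·10933 + 6773; 10933 = 1·6773 + 4160; 6773 = 1·4160 + 2613; 4160 = 1·2613 + 1547; 2613 = 1·1547 + 1066; 1547 = 1·1066 + 481; 1066 = 2·481 + 104; 481 = 4·104 + 65; 104 = 1·65 + 39; 65 = 1·39 + 26; 39 = 1·26 + 13; 26 = 2·13 + 0 → 13
gcd(13, 574340): 574340 = 44180·13 + 0 → 13
gcd(13, 145483): 145483 = 11191·13 + 0 → 13
gcd(13, 3757): 3757 = 289·13 + 0 → 13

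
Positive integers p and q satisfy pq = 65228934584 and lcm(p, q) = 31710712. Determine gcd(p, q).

2057

gcd·lcm = product, so gcd = 65228934584/31710712 = 2057.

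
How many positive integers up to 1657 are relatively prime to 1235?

Prime factors of 1235: 5, 13, 19. Count integers ≤ 1657 divisible by none of them.
By inclusion–exclusion: 1657 − ⌊1657/5⌋ − ⌊1657/13⌋ − ⌊1657/19⌋ + ⌊1657/65⌋ + ⌊1657/95⌋ + ⌊1657/247⌋ − ⌊1657/1235⌋ = 1159.

1159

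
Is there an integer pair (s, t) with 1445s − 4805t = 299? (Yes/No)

No

gcd(1445, 4805): 4805 = 3·1445 + 470; 1445 = 3·470 + 35; 470 = 13·35 + 15; 35 = 2·15 + 5; 15 = 3·5 + 0 → 5
5 does not divide 299, so a solution does not exist.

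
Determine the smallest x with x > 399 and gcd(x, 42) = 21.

441

Multiples of 21 above 399: 21·20, 21·21, … . Need the cofactor coprime to 42/21 = 2.
Checking s = 20, 21, … the first with gcd(s, 2) = 1 is s = 21, giving 441.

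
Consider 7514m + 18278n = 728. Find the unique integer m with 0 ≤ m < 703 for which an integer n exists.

292

gcd(7514, 18278) = 26 (Euclid: 18278 = 2·7514 + 3250; 7514 = 2·3250 + 1014; 3250 = 3·1014 + 208; 1014 = 4·208 + 182; 208 = 1·182 + 26; 182 = 7·26 + 0), and 26 | 728.
Extended Euclid: 7514·(-90) + 18278·(37) = 26. Scale by 28: m₀ = -2520.
General solution m = m₀ + 703t; reducing mod 703 gives m = 292 (and n = -120).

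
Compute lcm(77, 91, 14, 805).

77 = 7 · 11; 91 = 7 · 13; 14 = 2 · 7; 805 = 5 · 7 · 23
lcm takes max exponent of each prime: 2 · 5 · 7 · 11 · 13 · 23 = 230230

230230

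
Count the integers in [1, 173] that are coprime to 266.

71

266 = 2·7·19. Inclusion–exclusion on these primes:
173 − ⌊173/2⌋ − ⌊173/7⌋ − ⌊173/19⌋ + ⌊173/14⌋ + ⌊173/38⌋ + ⌊173/133⌋ − ⌊173/266⌋ = 71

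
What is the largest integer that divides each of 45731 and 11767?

Euclid: 45731 = 3·11767 + 10430; 11767 = 1·10430 + 1337; 10430 = 7·1337 + 1071; 1337 = 1·1071 + 266; 1071 = 4·266 + 7; 266 = 38·7 + 0. Last nonzero remainder: 7.

7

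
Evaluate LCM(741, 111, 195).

137085

lcm(741, 111) = 741·111/gcd = 82251/3 = 27417
lcm(27417, 195) = 27417·195/gcd = 5346315/39 = 137085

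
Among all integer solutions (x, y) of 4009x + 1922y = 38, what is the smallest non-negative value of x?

Reduce mod 1922: 4009x ≡ 38 (mod 1922). With g = gcd(4009, 1922) = 1 dividing 38, divide through: 4009x ≡ 38 (mod 1922).
Since gcd(4009, 1922) = 1, x ≡ 38·(4009)⁻¹ ≡ 1002 (mod 1922). Smallest non-negative: 1002.

1002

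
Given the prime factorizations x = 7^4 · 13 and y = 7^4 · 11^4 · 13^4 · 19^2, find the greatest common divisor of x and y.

31213

min exponent per shared prime: 7^4 · 13 = 31213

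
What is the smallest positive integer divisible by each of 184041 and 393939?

47666619

184041 = 3² · 11² · 13²; 393939 = 3² · 7 · 13² · 37
max exponents: 3² · 7 · 11² · 13² · 37 = 47666619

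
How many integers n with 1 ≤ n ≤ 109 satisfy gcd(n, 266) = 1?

44

Prime factors of 266: 2, 7, 19. Count integers ≤ 109 divisible by none of them.
By inclusion–exclusion: 109 − ⌊109/2⌋ − ⌊109/7⌋ − ⌊109/19⌋ + ⌊109/14⌋ + ⌊109/38⌋ + ⌊109/133⌋ − ⌊109/266⌋ = 44.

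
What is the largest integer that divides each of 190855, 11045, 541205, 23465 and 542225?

5

gcd(190855, 11045): 190855 = 17·11045 + 3090; 11045 = 3·3090 + 1775; 3090 = 1·1775 + 1315; 1775 = 1·1315 + 460; 1315 = 2·460 + 395; 460 = 1·395 + 65; 395 = 6·65 + 5; 65 = 13·5 + 0 → 5
gcd(5, 541205): 541205 = 108241·5 + 0 → 5
gcd(5, 23465): 23465 = 4693·5 + 0 → 5
gcd(5, 542225): 542225 = 108445·5 + 0 → 5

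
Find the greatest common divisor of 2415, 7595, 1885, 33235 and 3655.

gcd(2415, 7595): 7595 = 3·2415 + 350; 2415 = 6·350 + 315; 350 = 1·315 + 35; 315 = 9·35 + 0 → 35
gcd(35, 1885): 1885 = 53·35 + 30; 35 = 1·30 + 5; 30 = 6·5 + 0 → 5
gcd(5, 33235): 33235 = 6647·5 + 0 → 5
gcd(5, 3655): 3655 = 731·5 + 0 → 5

5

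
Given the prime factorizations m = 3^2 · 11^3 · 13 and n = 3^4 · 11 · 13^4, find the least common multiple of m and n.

3079189971

max exponent per prime: 3^4 · 11^3 · 13^4 = 3079189971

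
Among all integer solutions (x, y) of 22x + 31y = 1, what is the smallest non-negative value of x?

24

Reduce mod 31: 22x ≡ 1 (mod 31). With g = gcd(22, 31) = 1 dividing 1, divide through: 22x ≡ 1 (mod 31).
Since gcd(22, 31) = 1, x ≡ 1·(22)⁻¹ ≡ 24 (mod 31). Smallest non-negative: 24.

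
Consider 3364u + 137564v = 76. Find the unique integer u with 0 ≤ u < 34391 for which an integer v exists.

4212

gcd(3364, 137564) = 4 (Euclid: 137564 = 40·3364 + 3004; 3364 = 1·3004 + 360; 3004 = 8·360 + 124; 360 = 2·124 + 112; 124 = 1·112 + 12; 112 = 9·12 + 4; 12 = 3·4 + 0), and 4 | 76.
Extended Euclid: 3364·(11082) + 137564·(-271) = 4. Scale by 19: u₀ = 210558.
General solution u = u₀ + 34391t; reducing mod 34391 gives u = 4212 (and v = -103).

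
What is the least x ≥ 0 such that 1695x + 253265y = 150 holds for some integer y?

27792

Euclid: 253265 = 149·1695 + 710; 1695 = 2·710 + 275; 710 = 2·275 + 160; 275 = 1·160 + 115; 160 = 1·115 + 45; 115 = 2·45 + 25; 45 = 1·25 + 20; 25 = 1·20 + 5; 20 = 4·5 + 0 → gcd = 5; 150 = 5·30.
Back-substitution yields 1695·(11057) + 253265·(-74) = 5, so one solution is x = 11057·30 = 331710, y = -74·30 = -2220.
Solutions in x differ by 253265/5 = 50653; the one in [0, 50653) is 331710 mod 50653 = 27792.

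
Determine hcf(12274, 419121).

12274 = 2 · 17 · 19²
419121 = 3³ · 19² · 43
Common: 19² = 361

361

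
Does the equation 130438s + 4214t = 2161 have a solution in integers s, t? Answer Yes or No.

No

By Bézout, 130438s + 4214t = 2161 has integer solutions iff gcd(130438, 4214) | 2161.
Euclid: 130438 = 30·4214 + 4018; 4214 = 1·4018 + 196; 4018 = 20·196 + 98; 196 = 2·98 + 0. gcd = 98; 2161 mod 98 = 5. No.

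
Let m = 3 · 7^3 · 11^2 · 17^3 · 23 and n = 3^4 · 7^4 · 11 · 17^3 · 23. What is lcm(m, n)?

max exponent per prime: 3^4 · 7^4 · 11^2 · 17^3 · 23 = 2659115180799

2659115180799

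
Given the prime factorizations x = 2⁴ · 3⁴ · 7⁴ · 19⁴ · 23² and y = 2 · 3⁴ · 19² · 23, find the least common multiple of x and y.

max exponent per prime: 2⁴ · 3⁴ · 7⁴ · 19⁴ · 23² = 214519727906064

214519727906064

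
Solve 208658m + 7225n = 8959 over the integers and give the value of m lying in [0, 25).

23

Euclid: 208658 = 28·7225 + 6358; 7225 = 1·6358 + 867; 6358 = 7·867 + 289; 867 = 3·289 + 0 → gcd = 289; 8959 = 289·31.
Back-substitution yields 208658·(8) + 7225·(-231) = 289, so one solution is m = 8·31 = 248, n = -231·31 = -7161.
Solutions in m differ by 7225/289 = 25; the one in [0, 25) is 248 mod 25 = 23.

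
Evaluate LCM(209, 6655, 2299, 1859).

21369205

209 = 11 · 19; 6655 = 5 · 11³; 2299 = 11² · 19; 1859 = 11 · 13²
lcm takes max exponent of each prime: 5 · 11³ · 13² · 19 = 21369205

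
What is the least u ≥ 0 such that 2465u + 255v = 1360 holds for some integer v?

gcd(2465, 255) = 85 (Euclid: 2465 = 9·255 + 170; 255 = 1·170 + 85; 170 = 2·85 + 0), and 85 | 1360.
Extended Euclid: 2465·(-1) + 255·(10) = 85. Scale by 16: u₀ = -16.
General solution u = u₀ + 3t; reducing mod 3 gives u = 2 (and v = -14).

2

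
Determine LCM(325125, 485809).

546535125

gcd first: 485809 = 1·325125 + 160684; 325125 = 2·160684 + 3757; 160684 = 42·3757 + 2890; 3757 = 1·2890 + 867; 2890 = 3·867 + 289; 867 = 3·289 + 0 → gcd = 289
lcm = 325125·485809/gcd = 157948651125/289 = 546535125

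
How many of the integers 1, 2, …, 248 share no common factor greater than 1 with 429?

139

429 = 3·11·13. Inclusion–exclusion on these primes:
248 − ⌊248/3⌋ − ⌊248/11⌋ − ⌊248/13⌋ + ⌊248/33⌋ + ⌊248/39⌋ + ⌊248/143⌋ − ⌊248/429⌋ = 139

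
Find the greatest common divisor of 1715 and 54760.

5

Euclid: 54760 = 31·1715 + 1595; 1715 = 1·1595 + 120; 1595 = 13·120 + 35; 120 = 3·35 + 15; 35 = 2·15 + 5; 15 = 3·5 + 0. Last nonzero remainder: 5.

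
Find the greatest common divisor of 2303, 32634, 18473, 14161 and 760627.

gcd(2303, 32634): 32634 = 14·2303 + 392; 2303 = 5·392 + 343; 392 = 1·343 + 49; 343 = 7·49 + 0 → 49
gcd(49, 18473): 18473 = 377·49 + 0 → 49
gcd(49, 14161): 14161 = 289·49 + 0 → 49
gcd(49, 760627): 760627 = 15523·49 + 0 → 49

49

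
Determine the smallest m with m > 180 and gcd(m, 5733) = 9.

5733 = 9·637. Any m with gcd(m, 5733) = 9 is a multiple of 9, say 9s, with s coprime to 637.
Need s > 180/9, so s ≥ 21. First s ≥ 21 with gcd(s, 637) = 1 is s = 22. Thus m = 9·22 = 198.

198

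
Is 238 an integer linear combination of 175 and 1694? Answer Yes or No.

By Bézout, 175s + 1694t = 238 has integer solutions iff gcd(175, 1694) | 238.
Euclid: 1694 = 9·175 + 119; 175 = 1·119 + 56; 119 = 2·56 + 7; 56 = 8·7 + 0. gcd = 7; 238 mod 7 = 0. Yes.

Yes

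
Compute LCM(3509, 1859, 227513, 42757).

lcm(3509, 1859) = 3509·1859/gcd = 6523231/11 = 593021
lcm(593021, 227513) = 593021·227513/gcd = 134919986773/143 = 943496411
lcm(943496411, 42757) = 943496411·42757/gcd = 40341076045127/1859 = 21700417453

21700417453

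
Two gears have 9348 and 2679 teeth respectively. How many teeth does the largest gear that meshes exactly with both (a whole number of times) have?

Euclid: 9348 = 3·2679 + 1311; 2679 = 2·1311 + 57; 1311 = 23·57 + 0. Last nonzero remainder: 57.

57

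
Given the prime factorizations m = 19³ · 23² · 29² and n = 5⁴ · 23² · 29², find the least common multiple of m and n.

1907183531875

max exponent per prime: 5⁴ · 19³ · 23² · 29² = 1907183531875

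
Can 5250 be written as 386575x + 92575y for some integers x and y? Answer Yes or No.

Yes

gcd(386575, 92575): 386575 = 4·92575 + 16275; 92575 = 5·16275 + 11200; 16275 = 1·11200 + 5075; 11200 = 2·5075 + 1050; 5075 = 4·1050 + 875; 1050 = 1·875 + 175; 875 = 5·175 + 0 → 175
175 divides 5250, so a solution exists.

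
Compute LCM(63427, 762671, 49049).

lcm(63427, 762671) = 63427·762671/gcd = 48373933517/1547 = 31269511
lcm(31269511, 49049) = 31269511·49049/gcd = 1533738245039/91 = 16854266429

16854266429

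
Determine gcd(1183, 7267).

Euclid: 7267 = 6·1183 + 169; 1183 = 7·169 + 0. Last nonzero remainder: 169.

169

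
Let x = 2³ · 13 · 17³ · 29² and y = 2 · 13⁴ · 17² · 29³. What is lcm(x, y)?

27378153496616

max exponent per prime: 2³ · 13⁴ · 17³ · 29³ = 27378153496616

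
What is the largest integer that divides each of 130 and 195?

65

130 = 2 · 5 · 13
195 = 3 · 5 · 13
Common: 5 · 13 = 65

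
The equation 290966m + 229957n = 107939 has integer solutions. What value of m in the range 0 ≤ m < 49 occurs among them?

gcd(290966, 229957) = 4693 (Euclid: 290966 = 1·229957 + 61009; 229957 = 3·61009 + 46930; 61009 = 1·46930 + 14079; 46930 = 3·14079 + 4693; 14079 = 3·4693 + 0), and 4693 | 107939.
Extended Euclid: 290966·(-15) + 229957·(19) = 4693. Scale by 23: m₀ = -345.
General solution m = m₀ + 49t; reducing mod 49 gives m = 47 (and n = -59).

47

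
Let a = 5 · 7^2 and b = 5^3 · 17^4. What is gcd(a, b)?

min exponent per shared prime: 5 = 5

5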